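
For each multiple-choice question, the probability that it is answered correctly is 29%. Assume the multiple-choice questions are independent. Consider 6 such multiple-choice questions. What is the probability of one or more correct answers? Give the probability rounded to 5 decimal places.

0.87190

P(at least one) = 1 − P(none) = 1 − (1 − 0.29)^6
= 1 − 0.1281003 = 0.8718997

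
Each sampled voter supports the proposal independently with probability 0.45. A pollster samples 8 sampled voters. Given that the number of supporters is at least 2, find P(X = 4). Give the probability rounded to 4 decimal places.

0.2804

X ~ Binomial(8, 0.45). Want P(X=4 | X≥2) = P(X=4) / P(X≥2).
P(X=4) = C(8,4)·0.45^4·0.55^4 = 0.262663
P(X≥2) = 1 − 0.008373 − 0.054808 = 0.936819
Ratio = 0.262663 / 0.936819 = 0.280378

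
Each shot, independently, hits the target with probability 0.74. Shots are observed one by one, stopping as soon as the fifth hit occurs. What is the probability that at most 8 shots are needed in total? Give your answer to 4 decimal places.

0.8719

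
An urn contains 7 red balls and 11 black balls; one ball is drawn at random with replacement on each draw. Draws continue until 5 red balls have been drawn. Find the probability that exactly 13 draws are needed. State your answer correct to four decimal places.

0.0856

Y = trial on which the fifth success occurs; negative binomial, r=5, p=0.388889.
P(Y=13) = C(12,4) · p^5 · (1−p)^8
= 495 · 0.0088946 · 0.019452 = 0.085643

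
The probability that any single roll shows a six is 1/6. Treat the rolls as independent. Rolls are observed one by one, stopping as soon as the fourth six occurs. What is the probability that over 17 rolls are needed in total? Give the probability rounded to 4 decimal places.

Needing more than 17 rolls ⇔ fewer than 4 successes in the first 17. With X ~ Binomial(17, 0.166667), P(Y > 17) = P(X ≤ 3).
  k=0: C(17,0)·0.166667^0·0.833333^17 = 0.045073
  k=1: C(17,1)·0.166667^1·0.833333^16 = 0.153249
  k=2: C(17,2)·0.166667^2·0.833333^15 = 0.245198
  k=3: C(17,3)·0.166667^3·0.833333^14 = 0.245198
P(X ≤ 3) = 0.688719

0.6887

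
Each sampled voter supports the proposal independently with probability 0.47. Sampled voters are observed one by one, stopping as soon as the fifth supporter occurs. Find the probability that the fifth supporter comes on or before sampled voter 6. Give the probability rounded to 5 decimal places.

0.08371

Finishing within 6 sampled voters ⇔ at least 5 successes in the first 6. With X ~ Binomial(6, 0.47), P(Y ≤ 6) = 1 − P(X ≤ 4).
  k=0: C(6,0)·0.47^0·0.53^6 = 0.0221644
  k=1: C(6,1)·0.47^1·0.53^5 = 0.1179311
  k=2: C(6,2)·0.47^2·0.53^4 = 0.2614511
  k=3: C(6,3)·0.47^3·0.53^3 = 0.3091371
  k=4: C(6,4)·0.47^4·0.53^2 = 0.2056054
1 − 0.9162891 = 0.0837109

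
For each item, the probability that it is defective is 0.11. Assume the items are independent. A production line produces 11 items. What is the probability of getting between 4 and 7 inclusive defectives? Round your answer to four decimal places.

0.0256

X ~ Binomial(11, 0.11); P(4 ≤ X ≤ 7) = Σ C(11,k) p^k (1−p)^(11−k) over k:
  k=4: C(11,4)·0.11^4·0.89^7 = 0.021371
  k=5: C(11,5)·0.11^5·0.89^6 = 0.003698
  k=6: C(11,6)·0.11^6·0.89^5 = 0.000457
  k=7: C(11,7)·0.11^7·0.89^4 = 0.000040
Total = 0.025566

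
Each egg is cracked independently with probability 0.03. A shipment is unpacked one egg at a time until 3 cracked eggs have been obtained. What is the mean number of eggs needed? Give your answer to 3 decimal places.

Y = total eggs until the third success; negative binomial with r=3, p=0.03.
E[Y] = r / p = 3 / 0.03 = 100.00000

100.000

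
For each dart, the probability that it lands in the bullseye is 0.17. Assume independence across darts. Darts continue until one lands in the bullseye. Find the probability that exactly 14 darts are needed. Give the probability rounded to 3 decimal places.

0.015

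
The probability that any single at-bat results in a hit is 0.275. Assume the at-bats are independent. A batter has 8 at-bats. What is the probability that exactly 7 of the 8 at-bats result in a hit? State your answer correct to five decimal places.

0.00069

X ~ Binomial(n=8, p=0.275).
P(X=7) = C(8,7) · p^7 · (1−p)^1
= 8 · 0.00011894 · 0.725 = 0.0006899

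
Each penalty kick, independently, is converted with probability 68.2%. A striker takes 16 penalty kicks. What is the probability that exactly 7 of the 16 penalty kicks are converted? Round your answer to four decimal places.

X ~ Binomial(n=16, p=0.682).
P(X=7) = C(16,7) · p^7 · (1−p)^9
= 11440 · 0.068626 · 3.3254e-05 = 0.026107

0.0261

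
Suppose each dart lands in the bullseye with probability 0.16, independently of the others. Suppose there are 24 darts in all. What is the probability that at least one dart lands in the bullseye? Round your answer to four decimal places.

0.9848

P(at least one) = 1 − P(none) = 1 − (1 − 0.16)^24
= 1 − 0.015230 = 0.984770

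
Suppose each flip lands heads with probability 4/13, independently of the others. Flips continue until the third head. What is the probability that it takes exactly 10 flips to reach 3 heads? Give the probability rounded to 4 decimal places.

0.0799

Y = trial on which the third success occurs; negative binomial, r=3, p=0.307692.
P(Y=10) = C(9,2) · p^3 · (1−p)^7
= 36 · 0.029131 · 0.076224 = 0.079937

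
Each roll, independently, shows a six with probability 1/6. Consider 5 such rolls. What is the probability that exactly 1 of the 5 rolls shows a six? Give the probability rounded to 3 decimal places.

X ~ Binomial(n=5, p=0.166667).
P(X=1) = C(5,1) · p^1 · (1−p)^4
= 5 · 0.16667 · 0.48225 = 0.40188

0.402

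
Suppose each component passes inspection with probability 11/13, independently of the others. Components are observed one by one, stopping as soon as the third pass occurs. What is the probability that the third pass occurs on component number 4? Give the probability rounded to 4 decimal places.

0.2796

Y = trial on which the third success occurs; negative binomial, r=3, p=0.846154.
P(Y=4) = C(3,2) · p^3 · (1−p)^1
= 3 · 0.60583 · 0.15385 = 0.279612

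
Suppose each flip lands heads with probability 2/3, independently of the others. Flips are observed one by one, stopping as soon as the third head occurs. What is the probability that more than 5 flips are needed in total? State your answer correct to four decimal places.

Needing more than 5 flips ⇔ fewer than 3 successes in the first 5. With X ~ Binomial(5, 0.666667), P(Y > 5) = P(X ≤ 2).
  k=0: C(5,0)·0.666667^0·0.333333^5 = 0.004115
  k=1: C(5,1)·0.666667^1·0.333333^4 = 0.041152
  k=2: C(5,2)·0.666667^2·0.333333^3 = 0.164609
P(X ≤ 2) = 0.209877

0.2099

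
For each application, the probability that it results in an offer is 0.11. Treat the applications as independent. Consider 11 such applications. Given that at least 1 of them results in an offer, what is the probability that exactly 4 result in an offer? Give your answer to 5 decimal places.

X ~ Binomial(11, 0.11). Want P(X=4 | X≥1) = P(X=4) / P(X≥1).
P(X=4) = C(11,4)·0.11^4·0.89^7 = 0.0213705
P(X≥1) = 1 − 0.2775173 = 0.7224827
Ratio = 0.0213705 / 0.7224827 = 0.0295793

0.02958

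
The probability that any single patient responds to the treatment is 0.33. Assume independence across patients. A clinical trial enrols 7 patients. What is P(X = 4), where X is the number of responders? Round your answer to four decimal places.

0.1248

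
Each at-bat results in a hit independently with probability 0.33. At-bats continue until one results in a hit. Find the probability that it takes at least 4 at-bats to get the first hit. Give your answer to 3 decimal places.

0.301

Y = number of at-bats to the first success; geometric, p = 0.33.
P(Y > 3) = P(first 3 all fail) = (1−p)^3 = 0.30076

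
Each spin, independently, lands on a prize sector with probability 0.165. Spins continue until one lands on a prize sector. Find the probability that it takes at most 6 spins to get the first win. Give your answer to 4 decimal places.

0.6611

Y = number of spins to the first success; geometric, p = 0.165.
P(Y ≤ 6) = 1 − (1−p)^6 = 1 − 0.338937 = 0.661063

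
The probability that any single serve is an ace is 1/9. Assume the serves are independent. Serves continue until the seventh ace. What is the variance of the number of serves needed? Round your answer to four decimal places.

Y = total serves until the seventh success; negative binomial with r=7, p=0.111111.
Var(Y) = r(1−p)/p² = 7·0.888889 / 0.111111² = 504.000000

504.0000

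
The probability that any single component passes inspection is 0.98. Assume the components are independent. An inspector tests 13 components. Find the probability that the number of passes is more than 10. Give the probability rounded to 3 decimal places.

0.998

X ~ Binomial(13, 0.98); P(X ≥ 11) = Σ C(13,k) p^k (1−p)^(13−k) over k:
  k=11: C(13,11)·0.98^11·0.02^2 = 0.02498
  k=12: C(13,12)·0.98^12·0.02^1 = 0.20403
  k=13: C(13,13)·0.98^13·0.02^0 = 0.76902
Total = 0.99803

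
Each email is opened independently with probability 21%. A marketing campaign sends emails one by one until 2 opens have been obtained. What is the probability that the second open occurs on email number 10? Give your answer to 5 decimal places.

Y = trial on which the second success occurs; negative binomial, r=2, p=0.21.
P(Y=10) = C(9,1) · p^2 · (1−p)^8
= 9 · 0.0441 · 0.15171 = 0.0602140

0.06021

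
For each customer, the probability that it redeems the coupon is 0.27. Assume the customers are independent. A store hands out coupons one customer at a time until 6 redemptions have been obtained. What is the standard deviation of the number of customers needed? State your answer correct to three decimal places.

7.751

Y = total customers until the sixth success; negative binomial with r=6, p=0.27.
SD(Y) = √[r(1−p)/p²] = √(60.08230) = 7.75128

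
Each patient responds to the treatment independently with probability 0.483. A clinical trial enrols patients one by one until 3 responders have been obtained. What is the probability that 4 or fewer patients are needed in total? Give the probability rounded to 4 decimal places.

0.2874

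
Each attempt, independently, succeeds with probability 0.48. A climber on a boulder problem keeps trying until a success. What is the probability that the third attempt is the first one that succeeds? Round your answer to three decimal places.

0.130

Geometric (trials to first success), p = 0.48.
P(Y = 3) = (1−p)^2 · p = 0.2704 · 0.48 = 0.12979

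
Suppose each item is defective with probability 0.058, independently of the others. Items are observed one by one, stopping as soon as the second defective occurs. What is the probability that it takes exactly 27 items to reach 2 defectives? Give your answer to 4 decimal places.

0.0196

Y = trial on which the second success occurs; negative binomial, r=2, p=0.058.
P(Y=27) = C(26,1) · p^2 · (1−p)^25
= 26 · 0.003364 · 0.22453 = 0.019638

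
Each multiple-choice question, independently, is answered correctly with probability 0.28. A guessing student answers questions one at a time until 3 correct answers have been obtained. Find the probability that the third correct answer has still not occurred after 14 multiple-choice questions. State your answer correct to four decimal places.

0.2033

Needing more than 14 multiple-choice questions ⇔ fewer than 3 successes in the first 14. With X ~ Binomial(14, 0.28), P(Y > 14) = P(X ≤ 2).
  k=0: C(14,0)·0.28^0·0.72^14 = 0.010061
  k=1: C(14,1)·0.28^1·0.72^13 = 0.054778
  k=2: C(14,2)·0.28^2·0.72^12 = 0.138467
P(X ≤ 2) = 0.203307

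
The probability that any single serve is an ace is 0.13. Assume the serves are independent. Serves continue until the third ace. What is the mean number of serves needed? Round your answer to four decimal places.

Y = total serves until the third success; negative binomial with r=3, p=0.13.
E[Y] = r / p = 3 / 0.13 = 23.076923

23.0769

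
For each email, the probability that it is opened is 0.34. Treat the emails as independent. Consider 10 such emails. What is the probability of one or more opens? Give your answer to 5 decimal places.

0.98432

P(at least one) = 1 − P(none) = 1 − (1 − 0.34)^10
= 1 − 0.0156834 = 0.9843166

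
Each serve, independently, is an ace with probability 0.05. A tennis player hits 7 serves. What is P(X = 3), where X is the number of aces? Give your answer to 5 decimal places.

X ~ Binomial(n=7, p=0.05).
P(X=3) = C(7,3) · p^3 · (1−p)^4
= 35 · 0.000125 · 0.81451 = 0.0035635

0.00356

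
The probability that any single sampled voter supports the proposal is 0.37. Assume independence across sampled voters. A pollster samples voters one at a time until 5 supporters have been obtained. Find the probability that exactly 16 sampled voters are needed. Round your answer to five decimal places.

Y = trial on which the fifth success occurs; negative binomial, r=5, p=0.37.
P(Y=16) = C(15,4) · p^5 · (1−p)^11
= 1365 · 0.0069344 · 0.0062051 = 0.0587337

0.05873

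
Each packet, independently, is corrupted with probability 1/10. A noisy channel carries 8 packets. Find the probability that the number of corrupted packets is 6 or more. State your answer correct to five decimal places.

0.00002

X ~ Binomial(8, 0.10); P(X ≥ 6) = Σ C(8,k) p^k (1−p)^(8−k) over k:
  k=6: C(8,6)·0.10^6·0.90^2 = 0.0000227
  k=7: C(8,7)·0.10^7·0.90^1 = 0.0000007
  k=8: C(8,8)·0.10^8·0.90^0 = 0.0000000
Total = 0.0000234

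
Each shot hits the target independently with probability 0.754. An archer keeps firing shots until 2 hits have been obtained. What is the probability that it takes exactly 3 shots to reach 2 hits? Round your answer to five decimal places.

Y = trial on which the second success occurs; negative binomial, r=2, p=0.754.
P(Y=3) = C(2,1) · p^2 · (1−p)^1
= 2 · 0.56852 · 0.246 = 0.2797099

0.27971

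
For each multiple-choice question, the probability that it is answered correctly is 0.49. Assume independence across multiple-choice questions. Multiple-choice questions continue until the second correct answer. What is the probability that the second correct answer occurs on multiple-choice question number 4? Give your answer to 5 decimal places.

0.18735

Y = trial on which the second success occurs; negative binomial, r=2, p=0.49.
P(Y=4) = C(3,1) · p^2 · (1−p)^2
= 3 · 0.2401 · 0.2601 = 0.1873500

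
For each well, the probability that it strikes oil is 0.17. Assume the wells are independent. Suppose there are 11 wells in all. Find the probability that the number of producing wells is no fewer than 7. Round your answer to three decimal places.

X ~ Binomial(11, 0.17); P(X ≥ 7) = Σ C(11,k) p^k (1−p)^(11−k) over k:
  k=7: C(11,7)·0.17^7·0.83^4 = 0.00064
  k=8: C(11,8)·0.17^8·0.83^3 = 0.00007
  k=9: C(11,9)·0.17^9·0.83^2 = 0.00000
  k=10: C(11,10)·0.17^10·0.83^1 = 0.00000
  k=11: C(11,11)·0.17^11·0.83^0 = 0.00000
Total = 0.00071

0.001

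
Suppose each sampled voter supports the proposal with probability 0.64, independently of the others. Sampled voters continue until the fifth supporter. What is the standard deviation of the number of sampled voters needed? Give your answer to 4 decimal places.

2.0963

Y = total sampled voters until the fifth success; negative binomial with r=5, p=0.64.
SD(Y) = √[r(1−p)/p²] = √(4.394531) = 2.096314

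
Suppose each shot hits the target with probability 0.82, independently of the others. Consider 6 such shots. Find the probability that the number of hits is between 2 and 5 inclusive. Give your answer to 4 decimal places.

X ~ Binomial(6, 0.82); P(2 ≤ X ≤ 5) = Σ C(6,k) p^k (1−p)^(6−k) over k:
  k=2: C(6,2)·0.82^2·0.18^4 = 0.010588
  k=3: C(6,3)·0.82^3·0.18^3 = 0.064312
  k=4: C(6,4)·0.82^4·0.18^2 = 0.219731
  k=5: C(6,5)·0.82^5·0.18^1 = 0.400399
Total = 0.695030

0.6950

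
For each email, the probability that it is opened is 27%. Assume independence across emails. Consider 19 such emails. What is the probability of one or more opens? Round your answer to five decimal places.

P(at least one) = 1 − P(none) = 1 − (1 − 0.27)^19
= 1 − 0.0025301 = 0.9974699

0.99747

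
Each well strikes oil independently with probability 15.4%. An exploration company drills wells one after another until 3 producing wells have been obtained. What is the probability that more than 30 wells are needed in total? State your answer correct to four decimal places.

Needing more than 30 wells ⇔ fewer than 3 successes in the first 30. With X ~ Binomial(30, 0.154), P(Y > 30) = P(X ≤ 2).
  k=0: C(30,0)·0.154^0·0.846^30 = 0.006624
  k=1: C(30,1)·0.154^1·0.846^29 = 0.036173
  k=2: C(30,2)·0.154^2·0.846^28 = 0.095477
P(X ≤ 2) = 0.138274

0.1383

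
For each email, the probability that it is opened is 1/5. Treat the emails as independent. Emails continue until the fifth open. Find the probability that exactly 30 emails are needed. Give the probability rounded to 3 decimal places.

0.029

Y = trial on which the fifth success occurs; negative binomial, r=5, p=0.20.
P(Y=30) = C(29,4) · p^5 · (1−p)^25
= 23751 · 0.00032 · 0.0037779 = 0.02871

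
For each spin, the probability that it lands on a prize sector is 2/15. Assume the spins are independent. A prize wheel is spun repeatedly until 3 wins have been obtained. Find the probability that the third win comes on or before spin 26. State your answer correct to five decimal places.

0.69261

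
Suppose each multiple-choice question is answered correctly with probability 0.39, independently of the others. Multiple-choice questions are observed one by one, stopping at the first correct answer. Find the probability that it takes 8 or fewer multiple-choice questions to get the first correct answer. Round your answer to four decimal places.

Y = number of multiple-choice questions to the first success; geometric, p = 0.39.
P(Y ≤ 8) = 1 − (1−p)^8 = 1 − 0.019171 = 0.980829

0.9808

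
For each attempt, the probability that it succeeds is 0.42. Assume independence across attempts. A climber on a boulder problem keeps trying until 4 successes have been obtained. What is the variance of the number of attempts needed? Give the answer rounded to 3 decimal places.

Y = total attempts until the fourth success; negative binomial with r=4, p=0.42.
Var(Y) = r(1−p)/p² = 4·0.58 / 0.42² = 13.15193

13.152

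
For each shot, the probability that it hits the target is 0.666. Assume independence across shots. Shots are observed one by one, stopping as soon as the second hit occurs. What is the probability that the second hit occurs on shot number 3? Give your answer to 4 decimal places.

0.2963

Y = trial on which the second success occurs; negative binomial, r=2, p=0.666.
P(Y=3) = C(2,1) · p^2 · (1−p)^1
= 2 · 0.44356 · 0.334 = 0.296295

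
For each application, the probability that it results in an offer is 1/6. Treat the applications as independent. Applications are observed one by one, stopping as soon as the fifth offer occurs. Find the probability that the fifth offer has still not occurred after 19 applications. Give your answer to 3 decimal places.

0.801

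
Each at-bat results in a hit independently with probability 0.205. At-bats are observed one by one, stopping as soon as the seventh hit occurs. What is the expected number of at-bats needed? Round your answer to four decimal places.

34.1463

Y = total at-bats until the seventh success; negative binomial with r=7, p=0.205.
E[Y] = r / p = 7 / 0.205 = 34.146341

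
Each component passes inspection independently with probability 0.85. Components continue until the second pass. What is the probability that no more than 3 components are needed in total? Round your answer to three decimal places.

0.939

Finishing within 3 components ⇔ at least 2 successes in the first 3. With X ~ Binomial(3, 0.85), P(Y ≤ 3) = 1 − P(X ≤ 1).
  k=0: C(3,0)·0.85^0·0.15^3 = 0.00337
  k=1: C(3,1)·0.85^1·0.15^2 = 0.05738
1 − 0.06075 = 0.93925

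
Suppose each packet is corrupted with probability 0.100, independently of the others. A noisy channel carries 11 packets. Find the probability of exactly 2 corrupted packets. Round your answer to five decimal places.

0.21308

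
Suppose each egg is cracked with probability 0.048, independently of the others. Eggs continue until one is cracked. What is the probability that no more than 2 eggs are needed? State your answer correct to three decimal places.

Y = number of eggs to the first success; geometric, p = 0.048.
P(Y ≤ 2) = 1 − (1−p)^2 = 1 − 0.90630 = 0.09370

0.094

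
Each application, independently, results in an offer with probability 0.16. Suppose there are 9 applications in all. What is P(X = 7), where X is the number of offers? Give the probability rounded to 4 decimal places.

0.0001

X ~ Binomial(n=9, p=0.16).
P(X=7) = C(9,7) · p^7 · (1−p)^2
= 36 · 2.6844e-06 · 0.7056 = 0.000068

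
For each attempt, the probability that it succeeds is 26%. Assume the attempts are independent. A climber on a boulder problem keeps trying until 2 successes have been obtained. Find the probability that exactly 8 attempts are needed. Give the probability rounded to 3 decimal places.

0.078

Y = trial on which the second success occurs; negative binomial, r=2, p=0.26.
P(Y=8) = C(7,1) · p^2 · (1−p)^6
= 7 · 0.0676 · 0.16421 = 0.07770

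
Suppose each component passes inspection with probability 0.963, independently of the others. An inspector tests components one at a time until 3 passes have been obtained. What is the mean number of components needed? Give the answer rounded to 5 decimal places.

3.11526

Y = total components until the third success; negative binomial with r=3, p=0.963.
E[Y] = r / p = 3 / 0.963 = 3.1152648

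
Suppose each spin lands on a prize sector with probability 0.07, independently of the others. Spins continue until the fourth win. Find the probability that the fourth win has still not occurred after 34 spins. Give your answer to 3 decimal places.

Needing more than 34 spins ⇔ fewer than 4 successes in the first 34. With X ~ Binomial(34, 0.07), P(Y > 34) = P(X ≤ 3).
  k=0: C(34,0)·0.07^0·0.93^34 = 0.08480
  k=1: C(34,1)·0.07^1·0.93^33 = 0.21703
  k=2: C(34,2)·0.07^2·0.93^32 = 0.26953
  k=3: C(34,3)·0.07^3·0.93^31 = 0.21640
P(X ≤ 3) = 0.78777

0.788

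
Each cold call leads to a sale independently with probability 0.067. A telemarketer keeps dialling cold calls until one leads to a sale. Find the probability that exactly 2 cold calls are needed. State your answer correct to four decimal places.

Geometric (trials to first success), p = 0.067.
P(Y = 2) = (1−p)^1 · p = 0.933 · 0.067 = 0.062511

0.0625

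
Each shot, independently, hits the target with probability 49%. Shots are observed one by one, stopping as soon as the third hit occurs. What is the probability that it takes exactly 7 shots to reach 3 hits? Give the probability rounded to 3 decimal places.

0.119

Y = trial on which the third success occurs; negative binomial, r=3, p=0.49.
P(Y=7) = C(6,2) · p^3 · (1−p)^4
= 15 · 0.11765 · 0.067652 = 0.11939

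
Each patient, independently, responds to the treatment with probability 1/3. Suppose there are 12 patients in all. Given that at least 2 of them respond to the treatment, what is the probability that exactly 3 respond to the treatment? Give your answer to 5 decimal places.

0.22404

X ~ Binomial(12, 0.333333). Want P(X=3 | X≥2) = P(X=3) / P(X≥2).
P(X=3) = C(12,3)·0.333333^3·0.666667^9 = 0.2119520
P(X≥2) = 1 − 0.0077073 − 0.0462441 = 0.9460486
Ratio = 0.2119520 / 0.9460486 = 0.2240393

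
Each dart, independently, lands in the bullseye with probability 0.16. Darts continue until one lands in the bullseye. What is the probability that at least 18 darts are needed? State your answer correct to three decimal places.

Y = number of darts to the first success; geometric, p = 0.16.
P(Y > 17) = P(first 17 all fail) = (1−p)^17 = 0.05161

0.052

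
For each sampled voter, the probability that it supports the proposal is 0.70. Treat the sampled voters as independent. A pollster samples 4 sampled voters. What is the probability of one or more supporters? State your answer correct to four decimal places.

P(at least one) = 1 − P(none) = 1 − (1 − 0.70)^4
= 1 − 0.008100 = 0.991900

0.9919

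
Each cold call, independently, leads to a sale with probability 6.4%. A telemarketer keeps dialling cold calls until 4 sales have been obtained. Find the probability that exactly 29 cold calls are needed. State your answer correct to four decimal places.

Y = trial on which the fourth success occurs; negative binomial, r=4, p=0.064.
P(Y=29) = C(28,3) · p^4 · (1−p)^25
= 3276 · 1.6777e-05 · 0.19138 = 0.010519

0.0105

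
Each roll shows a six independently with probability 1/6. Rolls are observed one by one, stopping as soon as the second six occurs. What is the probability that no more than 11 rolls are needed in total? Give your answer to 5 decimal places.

0.56932

Finishing within 11 rolls ⇔ at least 2 successes in the first 11. With X ~ Binomial(11, 0.166667), P(Y ≤ 11) = 1 − P(X ≤ 1).
  k=0: C(11,0)·0.166667^0·0.833333^11 = 0.1345880
  k=1: C(11,1)·0.166667^1·0.833333^10 = 0.2960936
1 − 0.4306816 = 0.5693184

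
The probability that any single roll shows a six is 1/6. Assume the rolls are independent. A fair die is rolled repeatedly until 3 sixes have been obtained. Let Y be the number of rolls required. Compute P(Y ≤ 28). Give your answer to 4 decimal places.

0.8682

Finishing within 28 rolls ⇔ at least 3 successes in the first 28. With X ~ Binomial(28, 0.166667), P(Y ≤ 28) = 1 − P(X ≤ 2).
  k=0: C(28,0)·0.166667^0·0.833333^28 = 0.006066
  k=1: C(28,1)·0.166667^1·0.833333^27 = 0.033971
  k=2: C(28,2)·0.166667^2·0.833333^26 = 0.091723
1 − 0.131760 = 0.868240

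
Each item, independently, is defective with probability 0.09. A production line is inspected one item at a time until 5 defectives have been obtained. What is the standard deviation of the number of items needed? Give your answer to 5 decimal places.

23.70081

Y = total items until the fifth success; negative binomial with r=5, p=0.09.
SD(Y) = √[r(1−p)/p²] = √(561.7283951) = 23.7008100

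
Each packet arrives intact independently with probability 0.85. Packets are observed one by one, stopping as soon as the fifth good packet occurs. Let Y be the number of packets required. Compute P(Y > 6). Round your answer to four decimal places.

0.2235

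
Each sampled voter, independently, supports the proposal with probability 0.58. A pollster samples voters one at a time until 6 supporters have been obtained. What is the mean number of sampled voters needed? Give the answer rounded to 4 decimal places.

10.3448

Y = total sampled voters until the sixth success; negative binomial with r=6, p=0.58.
E[Y] = r / p = 6 / 0.58 = 10.344828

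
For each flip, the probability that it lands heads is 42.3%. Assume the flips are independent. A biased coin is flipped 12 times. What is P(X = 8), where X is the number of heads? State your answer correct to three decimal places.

X ~ Binomial(n=12, p=0.423).
P(X=8) = C(12,8) · p^8 · (1−p)^4
= 495 · 0.001025 · 0.11084 = 0.05624

0.056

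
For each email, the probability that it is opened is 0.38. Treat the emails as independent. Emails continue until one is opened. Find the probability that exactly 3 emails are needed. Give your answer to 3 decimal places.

0.146

Geometric (trials to first success), p = 0.38.
P(Y = 3) = (1−p)^2 · p = 0.3844 · 0.38 = 0.14607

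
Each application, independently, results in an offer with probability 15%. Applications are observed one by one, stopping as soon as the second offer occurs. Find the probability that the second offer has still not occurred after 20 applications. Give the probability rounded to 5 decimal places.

0.17556

Needing more than 20 applications ⇔ fewer than 2 successes in the first 20. With X ~ Binomial(20, 0.15), P(Y > 20) = P(X ≤ 1).
  k=0: C(20,0)·0.15^0·0.85^20 = 0.0387595
  k=1: C(20,1)·0.15^1·0.85^19 = 0.1367983
P(X ≤ 1) = 0.1755579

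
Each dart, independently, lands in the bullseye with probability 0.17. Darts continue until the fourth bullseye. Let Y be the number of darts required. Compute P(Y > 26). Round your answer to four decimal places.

0.3329

Needing more than 26 darts ⇔ fewer than 4 successes in the first 26. With X ~ Binomial(26, 0.17), P(Y > 26) = P(X ≤ 3).
  k=0: C(26,0)·0.17^0·0.83^26 = 0.007871
  k=1: C(26,1)·0.17^1·0.83^25 = 0.041915
  k=2: C(26,2)·0.17^2·0.83^24 = 0.107314
  k=3: C(26,3)·0.17^3·0.83^23 = 0.175839
P(X ≤ 3) = 0.332940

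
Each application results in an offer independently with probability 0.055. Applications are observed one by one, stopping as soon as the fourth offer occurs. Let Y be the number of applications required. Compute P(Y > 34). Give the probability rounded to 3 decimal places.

0.885

Needing more than 34 applications ⇔ fewer than 4 successes in the first 34. With X ~ Binomial(34, 0.055), P(Y > 34) = P(X ≤ 3).
  k=0: C(34,0)·0.055^0·0.945^34 = 0.14611
  k=1: C(34,1)·0.055^1·0.945^33 = 0.28913
  k=2: C(34,2)·0.055^2·0.945^32 = 0.27766
  k=3: C(34,3)·0.055^3·0.945^31 = 0.17237
P(X ≤ 3) = 0.88527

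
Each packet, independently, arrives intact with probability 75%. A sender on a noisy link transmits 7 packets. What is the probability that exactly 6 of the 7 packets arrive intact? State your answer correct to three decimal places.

0.311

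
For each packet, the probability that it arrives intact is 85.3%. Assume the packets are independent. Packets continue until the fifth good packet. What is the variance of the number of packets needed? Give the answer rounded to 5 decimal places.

1.01016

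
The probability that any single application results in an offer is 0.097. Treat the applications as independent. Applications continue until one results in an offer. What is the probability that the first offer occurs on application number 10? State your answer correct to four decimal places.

Geometric (trials to first success), p = 0.097.
P(Y = 10) = (1−p)^9 · p = 0.3992 · 0.097 = 0.038722

0.0387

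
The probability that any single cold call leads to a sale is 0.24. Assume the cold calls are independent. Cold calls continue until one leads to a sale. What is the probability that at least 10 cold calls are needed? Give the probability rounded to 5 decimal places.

Y = number of cold calls to the first success; geometric, p = 0.24.
P(Y > 9) = P(first 9 all fail) = (1−p)^9 = 0.0845906

0.08459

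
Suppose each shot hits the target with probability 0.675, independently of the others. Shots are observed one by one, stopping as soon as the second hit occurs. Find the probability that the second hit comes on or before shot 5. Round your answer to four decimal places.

Finishing within 5 shots ⇔ at least 2 successes in the first 5. With X ~ Binomial(5, 0.675), P(Y ≤ 5) = 1 − P(X ≤ 1).
  k=0: C(5,0)·0.675^0·0.325^5 = 0.003626
  k=1: C(5,1)·0.675^1·0.325^4 = 0.037654
1 − 0.041280 = 0.958720

0.9587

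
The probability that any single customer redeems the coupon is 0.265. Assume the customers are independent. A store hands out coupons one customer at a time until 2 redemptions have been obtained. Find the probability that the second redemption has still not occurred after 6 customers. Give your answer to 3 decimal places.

Needing more than 6 customers ⇔ fewer than 2 successes in the first 6. With X ~ Binomial(6, 0.265), P(Y > 6) = P(X ≤ 1).
  k=0: C(6,0)·0.265^0·0.735^6 = 0.15766
  k=1: C(6,1)·0.265^1·0.735^5 = 0.34106
P(X ≤ 1) = 0.49872

0.499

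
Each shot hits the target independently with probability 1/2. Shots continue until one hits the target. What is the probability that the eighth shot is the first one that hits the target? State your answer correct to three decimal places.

0.004

Geometric (trials to first success), p = 0.50.
P(Y = 8) = (1−p)^7 · p = 0.0078125 · 0.50 = 0.00391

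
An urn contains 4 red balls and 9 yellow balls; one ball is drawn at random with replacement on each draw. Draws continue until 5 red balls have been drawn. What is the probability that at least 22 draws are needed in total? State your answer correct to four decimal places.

0.1781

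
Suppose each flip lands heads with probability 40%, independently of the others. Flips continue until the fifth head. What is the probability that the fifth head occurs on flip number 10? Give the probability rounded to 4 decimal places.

0.1003

Y = trial on which the fifth success occurs; negative binomial, r=5, p=0.40.
P(Y=10) = C(9,4) · p^5 · (1−p)^5
= 126 · 0.01024 · 0.07776 = 0.100329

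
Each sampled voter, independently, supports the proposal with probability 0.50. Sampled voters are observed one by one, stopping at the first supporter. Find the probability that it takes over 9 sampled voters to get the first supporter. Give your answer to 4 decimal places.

Y = number of sampled voters to the first success; geometric, p = 0.50.
P(Y > 9) = P(first 9 all fail) = (1−p)^9 = 0.001953

0.0020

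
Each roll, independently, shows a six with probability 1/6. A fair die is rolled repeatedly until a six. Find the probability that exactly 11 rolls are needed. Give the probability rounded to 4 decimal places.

0.0269

Geometric (trials to first success), p = 0.166667.
P(Y = 11) = (1−p)^10 · p = 0.16151 · 0.166667 = 0.026918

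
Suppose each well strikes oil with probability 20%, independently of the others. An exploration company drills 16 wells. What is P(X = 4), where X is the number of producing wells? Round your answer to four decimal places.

0.2001

X ~ Binomial(n=16, p=0.20).
P(X=4) = C(16,4) · p^4 · (1−p)^12
= 1820 · 0.0016 · 0.068719 = 0.200111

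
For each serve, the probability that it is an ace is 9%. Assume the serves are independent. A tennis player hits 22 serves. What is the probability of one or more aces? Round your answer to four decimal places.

0.8744

P(at least one) = 1 − P(none) = 1 − (1 − 0.09)^22
= 1 − 0.125577 = 0.874423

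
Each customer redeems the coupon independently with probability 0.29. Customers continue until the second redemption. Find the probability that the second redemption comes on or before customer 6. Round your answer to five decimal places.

0.55796

Finishing within 6 customers ⇔ at least 2 successes in the first 6. With X ~ Binomial(6, 0.29), P(Y ≤ 6) = 1 − P(X ≤ 1).
  k=0: C(6,0)·0.29^0·0.71^6 = 0.1281003
  k=1: C(6,1)·0.29^1·0.71^5 = 0.3139359
1 − 0.4420362 = 0.5579638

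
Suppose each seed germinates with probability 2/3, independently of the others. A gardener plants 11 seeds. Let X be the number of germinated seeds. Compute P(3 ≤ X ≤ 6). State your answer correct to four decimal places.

0.2876

X ~ Binomial(11, 0.666667); P(3 ≤ X ≤ 6) = Σ C(11,k) p^k (1−p)^(11−k) over k:
  k=3: C(11,3)·0.666667^3·0.333333^8 = 0.007451
  k=4: C(11,4)·0.666667^4·0.333333^7 = 0.029806
  k=5: C(11,5)·0.666667^5·0.333333^6 = 0.083456
  k=6: C(11,6)·0.666667^6·0.333333^5 = 0.166912
Total = 0.287626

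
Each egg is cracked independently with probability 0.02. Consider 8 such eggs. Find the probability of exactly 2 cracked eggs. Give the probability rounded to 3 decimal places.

X ~ Binomial(n=8, p=0.02).
P(X=2) = C(8,2) · p^2 · (1−p)^6
= 28 · 0.0004 · 0.88584 = 0.00992

0.010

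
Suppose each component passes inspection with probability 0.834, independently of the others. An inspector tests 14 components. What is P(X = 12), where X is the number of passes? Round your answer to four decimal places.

X ~ Binomial(n=14, p=0.834).
P(X=12) = C(14,12) · p^12 · (1−p)^2
= 91 · 0.11324 · 0.027556 = 0.283955

0.2840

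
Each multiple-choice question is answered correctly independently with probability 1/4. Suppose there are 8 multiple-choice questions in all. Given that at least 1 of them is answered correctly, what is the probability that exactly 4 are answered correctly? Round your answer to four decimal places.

X ~ Binomial(8, 0.25). Want P(X=4 | X≥1) = P(X=4) / P(X≥1).
P(X=4) = C(8,4)·0.25^4·0.75^4 = 0.086517
P(X≥1) = 1 − 0.100113 = 0.899887
Ratio = 0.086517 / 0.899887 = 0.096142

0.0961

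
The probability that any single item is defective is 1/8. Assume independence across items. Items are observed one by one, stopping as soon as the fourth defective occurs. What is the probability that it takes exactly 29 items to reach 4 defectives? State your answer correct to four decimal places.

0.0284

Y = trial on which the fourth success occurs; negative binomial, r=4, p=0.125.
P(Y=29) = C(28,3) · p^4 · (1−p)^25
= 3276 · 0.00024414 · 0.035498 = 0.028391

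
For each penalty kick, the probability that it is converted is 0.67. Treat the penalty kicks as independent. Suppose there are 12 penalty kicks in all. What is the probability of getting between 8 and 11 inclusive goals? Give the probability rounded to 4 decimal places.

0.6329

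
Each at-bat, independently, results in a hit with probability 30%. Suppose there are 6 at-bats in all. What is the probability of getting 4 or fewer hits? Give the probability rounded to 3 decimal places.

X ~ Binomial(6, 0.30); P(X ≤ 4) = Σ C(6,k) p^k (1−p)^(6−k) over k:
  k=0: C(6,0)·0.30^0·0.70^6 = 0.11765
  k=1: C(6,1)·0.30^1·0.70^5 = 0.30253
  k=2: C(6,2)·0.30^2·0.70^4 = 0.32414
  k=3: C(6,3)·0.30^3·0.70^3 = 0.18522
  k=4: C(6,4)·0.30^4·0.70^2 = 0.05953
Total = 0.98906

0.989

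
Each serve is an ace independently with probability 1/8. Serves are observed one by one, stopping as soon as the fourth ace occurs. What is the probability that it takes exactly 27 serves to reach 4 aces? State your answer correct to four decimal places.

0.0294

Y = trial on which the fourth success occurs; negative binomial, r=4, p=0.125.
P(Y=27) = C(26,3) · p^4 · (1−p)^23
= 2600 · 0.00024414 · 0.046364 = 0.029431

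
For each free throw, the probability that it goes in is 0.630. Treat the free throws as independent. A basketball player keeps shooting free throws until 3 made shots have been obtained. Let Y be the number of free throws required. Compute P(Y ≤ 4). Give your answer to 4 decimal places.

0.5276

Finishing within 4 free throws ⇔ at least 3 successes in the first 4. With X ~ Binomial(4, 0.63), P(Y ≤ 4) = 1 − P(X ≤ 2).
  k=0: C(4,0)·0.63^0·0.37^4 = 0.018742
  k=1: C(4,1)·0.63^1·0.37^3 = 0.127646
  k=2: C(4,2)·0.63^2·0.37^2 = 0.326014
1 − 0.472401 = 0.527599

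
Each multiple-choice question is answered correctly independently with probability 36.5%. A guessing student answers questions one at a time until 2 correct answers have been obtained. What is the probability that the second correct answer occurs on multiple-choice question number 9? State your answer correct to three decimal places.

0.044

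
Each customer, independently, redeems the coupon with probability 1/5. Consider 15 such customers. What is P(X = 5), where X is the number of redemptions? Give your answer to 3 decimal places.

0.103

X ~ Binomial(n=15, p=0.20).
P(X=5) = C(15,5) · p^5 · (1−p)^10
= 3003 · 0.00032 · 0.10737 = 0.10318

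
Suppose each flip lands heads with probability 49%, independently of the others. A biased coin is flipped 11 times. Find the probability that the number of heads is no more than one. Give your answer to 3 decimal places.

X ~ Binomial(11, 0.49); P(X ≤ 1) = Σ C(11,k) p^k (1−p)^(11−k) over k:
  k=0: C(11,0)·0.49^0·0.51^11 = 0.00061
  k=1: C(11,1)·0.49^1·0.51^10 = 0.00642
Total = 0.00702

0.007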